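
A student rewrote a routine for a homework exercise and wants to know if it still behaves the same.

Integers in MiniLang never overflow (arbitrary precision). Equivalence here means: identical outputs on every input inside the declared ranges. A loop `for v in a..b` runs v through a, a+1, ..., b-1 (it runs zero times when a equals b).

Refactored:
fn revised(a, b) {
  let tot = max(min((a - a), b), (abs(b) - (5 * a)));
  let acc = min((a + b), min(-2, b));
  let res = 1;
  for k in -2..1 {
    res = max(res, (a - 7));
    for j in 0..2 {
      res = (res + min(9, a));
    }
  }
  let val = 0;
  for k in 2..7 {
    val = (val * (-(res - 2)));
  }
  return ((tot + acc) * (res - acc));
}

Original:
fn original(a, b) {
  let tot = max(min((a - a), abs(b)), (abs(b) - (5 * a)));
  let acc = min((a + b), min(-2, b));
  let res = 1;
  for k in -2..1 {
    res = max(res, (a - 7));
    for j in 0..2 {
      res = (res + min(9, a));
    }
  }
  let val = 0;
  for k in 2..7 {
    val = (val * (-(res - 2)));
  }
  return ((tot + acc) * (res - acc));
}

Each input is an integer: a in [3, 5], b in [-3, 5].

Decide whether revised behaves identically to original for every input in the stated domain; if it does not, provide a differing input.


There is a counterexample at a=3, b=-3: -66 on one side, -132 on the other.
original: tot=0, then acc=-3, then res=1, then (k=-2), then res=1, then (j=0), then res=4, then (j=1), then res=7, then (k=-1), then res=7, then (j=0), then res=10, then (j=1), then res=13, then (k=0), then res=13, then (j=0), then res=16, then (j=1), then res=19, then val=0, then (k=2), then val=0, then (k=3), then val=0, then (k=4), then val=0, then (k=5), then val=0, then (k=6), then val=0, then returns -66
revised: tot=-3, then acc=-3, then res=1, then (k=-2), then res=1, then (j=0), then res=4, then (j=1), then res=7, then (k=-1), then res=7, then (j=0), then res=10, then (j=1), then res=13, then (k=0), then res=13, then (j=0), then res=16, then (j=1), then res=19, then val=0, then (k=2), then val=0, then (k=3), then val=0, then (k=4), then val=0, then (k=5), then val=0, then (k=6), then val=0, then returns -132
verdict: not equivalent; witness: a=3, b=-3


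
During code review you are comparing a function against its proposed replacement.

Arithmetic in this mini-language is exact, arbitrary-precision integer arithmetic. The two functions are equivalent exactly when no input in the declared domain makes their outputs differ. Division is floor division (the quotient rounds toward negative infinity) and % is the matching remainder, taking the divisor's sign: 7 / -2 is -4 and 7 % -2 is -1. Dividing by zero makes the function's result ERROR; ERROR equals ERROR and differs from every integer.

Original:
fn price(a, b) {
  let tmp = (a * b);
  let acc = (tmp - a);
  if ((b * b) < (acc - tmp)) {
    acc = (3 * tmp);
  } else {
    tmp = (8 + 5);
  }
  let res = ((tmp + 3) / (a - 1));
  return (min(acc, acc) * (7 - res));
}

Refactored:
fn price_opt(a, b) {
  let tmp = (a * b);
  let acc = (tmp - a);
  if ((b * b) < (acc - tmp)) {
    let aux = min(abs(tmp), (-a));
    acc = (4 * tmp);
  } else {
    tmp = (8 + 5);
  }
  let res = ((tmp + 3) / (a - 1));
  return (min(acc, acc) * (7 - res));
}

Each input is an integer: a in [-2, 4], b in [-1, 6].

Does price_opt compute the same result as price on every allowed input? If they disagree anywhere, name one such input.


Consider the input a=-2, b=-1.
price: tmp=2, then acc=4, then ((b * b) < (acc - tmp)) is true, then acc=6, then res=-2, then returns 54
price_opt: tmp=2, then acc=4, then ((b * b) < (acc - tmp)) is true, then aux=2, then acc=8, then res=-2, then returns 72
54 vs 72 — the two versions disagree here.
verdict: not equivalent; witness: a=-2, b=-1


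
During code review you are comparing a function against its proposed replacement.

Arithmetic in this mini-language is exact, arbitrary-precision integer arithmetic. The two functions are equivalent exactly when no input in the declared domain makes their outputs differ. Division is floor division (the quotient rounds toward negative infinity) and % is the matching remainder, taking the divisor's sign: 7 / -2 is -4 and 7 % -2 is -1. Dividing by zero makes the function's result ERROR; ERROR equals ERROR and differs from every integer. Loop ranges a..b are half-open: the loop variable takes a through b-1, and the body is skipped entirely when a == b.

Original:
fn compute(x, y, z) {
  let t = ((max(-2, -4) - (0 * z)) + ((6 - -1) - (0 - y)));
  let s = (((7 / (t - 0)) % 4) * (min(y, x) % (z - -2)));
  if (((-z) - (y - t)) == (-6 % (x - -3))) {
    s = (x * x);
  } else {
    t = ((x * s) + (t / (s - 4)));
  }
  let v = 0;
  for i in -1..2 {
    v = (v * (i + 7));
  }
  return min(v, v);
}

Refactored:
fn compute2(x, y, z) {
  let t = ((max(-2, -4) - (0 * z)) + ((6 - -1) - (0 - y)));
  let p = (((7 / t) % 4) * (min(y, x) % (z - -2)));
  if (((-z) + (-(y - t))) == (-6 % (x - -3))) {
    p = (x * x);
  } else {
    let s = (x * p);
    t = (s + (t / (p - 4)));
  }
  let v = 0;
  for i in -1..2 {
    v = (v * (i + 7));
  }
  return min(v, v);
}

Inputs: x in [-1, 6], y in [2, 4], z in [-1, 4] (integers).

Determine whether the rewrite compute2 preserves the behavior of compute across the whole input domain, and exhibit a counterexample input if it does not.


Side by side, the visible changes include: constant usage differs, and statement counts differ, and local variable names differ, and arithmetic usage differs.
Spot check at x=4, y=3, z=-1 — compute: t becomes 8; next s becomes 0; next (((-z) - (y - t)) == (-6 % (x - -3))) evaluates to false; next t becomes -2; next v becomes 0; next at i=-1:; next v becomes 0; next at i=0:; next v becomes 0; next at i=1:; next v becomes 0; next final value 0. compute2: t becomes 8; next p becomes 0; next (((-z) + (-(y - t))) == (-6 % (x - -3))) evaluates to false; next s becomes 0; next t becomes -2; next v becomes 0; next at i=-1:; next v becomes 0; next at i=0:; next v becomes 0; next at i=1:; next v becomes 0; next final value 0. Both give 0.
Sweeping the whole domain (144 inputs) finds no disagreement.
verdict: equivalent


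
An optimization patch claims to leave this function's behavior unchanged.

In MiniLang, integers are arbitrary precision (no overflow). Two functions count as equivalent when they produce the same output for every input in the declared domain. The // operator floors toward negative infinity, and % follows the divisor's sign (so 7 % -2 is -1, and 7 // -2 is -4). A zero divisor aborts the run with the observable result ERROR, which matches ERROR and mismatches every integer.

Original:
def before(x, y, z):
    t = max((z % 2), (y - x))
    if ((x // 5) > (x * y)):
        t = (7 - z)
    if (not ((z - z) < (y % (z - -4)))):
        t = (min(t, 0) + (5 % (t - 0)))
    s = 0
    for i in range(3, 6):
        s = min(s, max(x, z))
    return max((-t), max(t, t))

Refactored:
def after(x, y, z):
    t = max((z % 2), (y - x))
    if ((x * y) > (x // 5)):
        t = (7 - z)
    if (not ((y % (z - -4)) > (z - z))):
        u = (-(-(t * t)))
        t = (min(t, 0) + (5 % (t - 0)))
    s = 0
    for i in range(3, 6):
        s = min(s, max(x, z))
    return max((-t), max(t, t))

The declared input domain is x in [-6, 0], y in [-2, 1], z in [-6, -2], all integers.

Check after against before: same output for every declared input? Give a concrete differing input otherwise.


Not equivalent: x=-6, y=-2, z=-6 separates them (1 vs 5).
before: t=4, then ((x // 5) > (x * y)) is false, then (not ((z - z) < (y % (z - -4)))) is true, then t=1, then s=0, then (i=3), then s=-6, then (i=4), then s=-6, then (i=5), then s=-6, then returns 1
after: t=4, then ((x * y) > (x // 5)) is true, then t=13, then (not ((y % (z - -4)) > (z - z))) is true, then u=169, then t=5, then s=0, then (i=3), then s=-6, then (i=4), then s=-6, then (i=5), then s=-6, then returns 5
verdict: not equivalent; witness: x=-6, y=-2, z=-6


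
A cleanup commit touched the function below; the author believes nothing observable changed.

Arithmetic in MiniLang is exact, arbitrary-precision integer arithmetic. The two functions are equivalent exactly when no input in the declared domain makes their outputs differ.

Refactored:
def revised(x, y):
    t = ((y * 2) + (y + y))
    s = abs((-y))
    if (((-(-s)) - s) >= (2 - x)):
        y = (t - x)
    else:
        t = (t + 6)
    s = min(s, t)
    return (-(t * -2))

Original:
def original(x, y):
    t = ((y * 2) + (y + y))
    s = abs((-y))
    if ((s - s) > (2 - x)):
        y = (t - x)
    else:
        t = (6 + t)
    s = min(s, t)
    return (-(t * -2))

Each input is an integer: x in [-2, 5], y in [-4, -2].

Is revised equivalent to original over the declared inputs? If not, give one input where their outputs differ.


These are not equivalent — on x=2, y=-4 the outputs split (-20 vs -32).
original: t = -16; s = 4; ((s - s) > (2 - x)) -> false; t = -10; s = -10; return -20
revised: t = -16; s = 4; (((-(-s)) - s) >= (2 - x)) -> true; y = -18; s = -16; return -32
verdict: not equivalent; witness: x=2, y=-4


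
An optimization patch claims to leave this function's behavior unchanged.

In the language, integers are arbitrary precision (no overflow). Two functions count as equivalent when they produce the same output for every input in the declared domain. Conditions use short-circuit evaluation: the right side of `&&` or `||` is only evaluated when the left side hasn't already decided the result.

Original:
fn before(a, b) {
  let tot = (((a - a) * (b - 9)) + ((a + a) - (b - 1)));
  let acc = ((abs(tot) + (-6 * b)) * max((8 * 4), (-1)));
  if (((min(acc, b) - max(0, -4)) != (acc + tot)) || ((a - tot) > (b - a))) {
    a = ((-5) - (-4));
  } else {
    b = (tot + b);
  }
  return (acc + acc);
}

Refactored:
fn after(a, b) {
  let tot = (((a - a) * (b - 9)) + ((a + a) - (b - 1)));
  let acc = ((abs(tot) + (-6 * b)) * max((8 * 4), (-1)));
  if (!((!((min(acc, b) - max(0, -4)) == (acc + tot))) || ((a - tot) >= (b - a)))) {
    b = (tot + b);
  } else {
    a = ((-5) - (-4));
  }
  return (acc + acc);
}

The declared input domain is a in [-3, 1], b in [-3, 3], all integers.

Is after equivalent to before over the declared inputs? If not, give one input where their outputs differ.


Equivalent. The edit looks behavioral (`((a - tot) > (b - a))` became `((a - tot) >= (b - a))`), but over these ranges it never changes the outcome.
An exhaustive pass over the 35 declared inputs shows identical outputs.
As a probe, take a=1, b=-3: before runs tot becomes 6; next acc becomes 768; next (((min(acc, b) - max(0, -4)) != (acc + tot)) || ((a - tot) > (b - a))) evaluates to true; next a becomes -1; next final value 1536; after runs tot becomes 6; next acc becomes 768; next (!((!((min(acc, b) - max(0, -4)) == (acc + tot))) || ((a - tot) >= (b - a)))) evaluates to false; next a becomes -1; next final value 1536; both end at 1536.
verdict: equivalent


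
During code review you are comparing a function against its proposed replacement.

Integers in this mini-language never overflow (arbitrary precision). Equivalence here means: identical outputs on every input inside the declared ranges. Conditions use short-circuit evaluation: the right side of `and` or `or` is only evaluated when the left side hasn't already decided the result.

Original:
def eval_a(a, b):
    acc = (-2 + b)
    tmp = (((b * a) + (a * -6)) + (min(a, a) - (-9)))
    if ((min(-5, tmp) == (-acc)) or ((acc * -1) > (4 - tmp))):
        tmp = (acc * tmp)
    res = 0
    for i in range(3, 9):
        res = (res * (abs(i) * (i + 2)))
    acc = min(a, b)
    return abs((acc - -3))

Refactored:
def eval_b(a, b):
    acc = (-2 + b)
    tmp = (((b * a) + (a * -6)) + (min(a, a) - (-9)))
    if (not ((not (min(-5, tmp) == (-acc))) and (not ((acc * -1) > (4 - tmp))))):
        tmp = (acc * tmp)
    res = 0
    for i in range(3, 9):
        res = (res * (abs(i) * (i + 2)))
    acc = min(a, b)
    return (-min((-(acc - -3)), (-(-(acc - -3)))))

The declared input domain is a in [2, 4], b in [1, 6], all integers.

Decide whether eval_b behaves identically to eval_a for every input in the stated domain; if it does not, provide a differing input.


Comparing the listings, the differences include: boolean connective usage differs; also arithmetic usage differs; also constant usage differs; also min/max/abs usage differs.
Tracing a=2, b=2: eval_a: acc=0, then tmp=3, then ((min(-5, tmp) == (-acc)) or ((acc * -1) > (4 - tmp))) is false, then res=0, then (i=3), then res=0, then (i=4), then res=0, then (i=5), then res=0, then (i=6), then res=0, then (i=7), then res=0, then (i=8), then res=0, then acc=2, then returns 5 | eval_b: acc=0, then tmp=3, then (not ((not (min(-5, tmp) == (-acc))) and (not ((acc * -1) > (4 - tmp))))) is false, then res=0, then (i=3), then res=0, then (i=4), then res=0, then (i=5), then res=0, then (i=6), then res=0, then (i=7), then res=0, then (i=8), then res=0, then acc=2, then returns 5 — matching result 5.
Checked all 18 inputs in the declared domain: the outputs agree on every one.
verdict: equivalent


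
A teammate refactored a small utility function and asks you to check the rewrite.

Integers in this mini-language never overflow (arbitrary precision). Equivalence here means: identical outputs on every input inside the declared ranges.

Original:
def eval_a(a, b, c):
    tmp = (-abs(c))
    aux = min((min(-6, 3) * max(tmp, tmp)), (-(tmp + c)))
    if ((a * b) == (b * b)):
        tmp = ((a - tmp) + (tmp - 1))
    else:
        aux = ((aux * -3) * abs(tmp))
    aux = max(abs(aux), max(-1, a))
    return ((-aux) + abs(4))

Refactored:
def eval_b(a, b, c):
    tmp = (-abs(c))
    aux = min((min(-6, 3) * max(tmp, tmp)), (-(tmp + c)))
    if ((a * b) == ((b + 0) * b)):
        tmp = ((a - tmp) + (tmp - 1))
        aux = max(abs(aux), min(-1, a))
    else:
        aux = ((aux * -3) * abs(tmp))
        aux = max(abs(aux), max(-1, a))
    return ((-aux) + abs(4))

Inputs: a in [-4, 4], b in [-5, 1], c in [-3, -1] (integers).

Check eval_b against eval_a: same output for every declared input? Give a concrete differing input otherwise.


At a=3, b=0, c=-1: eval_a gives 1, eval_b gives 2.
verdict: not equivalent; witness: a=3, b=0, c=-1


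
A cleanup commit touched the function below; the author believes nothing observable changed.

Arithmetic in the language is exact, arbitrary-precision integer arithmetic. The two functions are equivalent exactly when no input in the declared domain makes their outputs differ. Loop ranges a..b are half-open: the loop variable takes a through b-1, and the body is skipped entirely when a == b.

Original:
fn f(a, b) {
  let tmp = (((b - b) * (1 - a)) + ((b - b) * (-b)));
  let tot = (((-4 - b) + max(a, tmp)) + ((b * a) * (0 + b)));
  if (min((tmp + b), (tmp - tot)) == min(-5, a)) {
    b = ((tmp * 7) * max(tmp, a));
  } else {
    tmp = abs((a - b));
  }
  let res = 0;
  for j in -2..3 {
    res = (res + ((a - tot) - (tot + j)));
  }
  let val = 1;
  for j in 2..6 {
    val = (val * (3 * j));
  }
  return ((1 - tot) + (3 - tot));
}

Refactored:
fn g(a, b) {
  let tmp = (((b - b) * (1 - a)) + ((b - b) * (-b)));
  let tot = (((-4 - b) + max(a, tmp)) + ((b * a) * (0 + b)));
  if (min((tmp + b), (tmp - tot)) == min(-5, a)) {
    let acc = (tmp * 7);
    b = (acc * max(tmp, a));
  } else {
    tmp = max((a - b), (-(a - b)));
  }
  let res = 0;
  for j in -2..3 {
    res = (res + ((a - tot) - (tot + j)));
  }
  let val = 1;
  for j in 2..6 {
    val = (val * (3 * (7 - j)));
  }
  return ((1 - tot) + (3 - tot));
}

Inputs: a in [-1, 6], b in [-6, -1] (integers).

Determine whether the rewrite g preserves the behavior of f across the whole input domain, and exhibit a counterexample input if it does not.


This is a faithful refactor — arithmetic usage differs; and local variable names differ; and min/max/abs usage differs; and statement counts differ; and constant usage differs, but the computed results match everywhere.
Tracing a=3, b=-6: f: tmp=0, then tot=113, then (min((tmp + b), (tmp - tot)) == min(-5, a)) is false, then tmp=9, then res=0, then (j=-2), then res=-221, then (j=-1), then res=-443, then (j=0), then res=-666, then (j=1), then res=-890, then (j=2), then res=-1115, then val=1, then (j=2), then val=6, then (j=3), then val=54, then (j=4), then val=648, then (j=5), then val=9720, then returns -222 | g: tmp=0, then tot=113, then (min((tmp + b), (tmp - tot)) == min(-5, a)) is false, then tmp=9, then res=0, then (j=-2), then res=-221, then (j=-1), then res=-443, then (j=0), then res=-666, then (j=1), then res=-890, then (j=2), then res=-1115, then val=1, then (j=2), then val=15, then (j=3), then val=180, then (j=4), then val=1620, then (j=5), then val=9720, then returns -222 — matching result -222.
Sweeping the whole domain (48 inputs) finds no disagreement.
verdict: equivalent


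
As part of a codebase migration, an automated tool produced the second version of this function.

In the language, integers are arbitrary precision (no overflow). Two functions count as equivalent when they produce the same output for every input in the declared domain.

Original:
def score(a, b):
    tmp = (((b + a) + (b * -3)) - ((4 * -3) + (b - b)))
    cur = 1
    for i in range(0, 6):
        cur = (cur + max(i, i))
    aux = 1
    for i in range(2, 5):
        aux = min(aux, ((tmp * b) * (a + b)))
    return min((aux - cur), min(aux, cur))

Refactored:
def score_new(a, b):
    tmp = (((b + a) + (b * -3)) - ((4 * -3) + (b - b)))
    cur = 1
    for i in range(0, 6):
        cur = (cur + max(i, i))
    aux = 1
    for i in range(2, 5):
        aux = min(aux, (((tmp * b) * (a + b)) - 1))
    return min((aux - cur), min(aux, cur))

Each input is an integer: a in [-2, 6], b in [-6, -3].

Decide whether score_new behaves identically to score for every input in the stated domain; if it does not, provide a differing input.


There is a counterexample at a=3, b=-3: -16 on one side, -17 on the other.
score: tmp=21, then cur=1, then (i=0), then cur=1, then (i=1), then cur=2, then (i=2), then cur=4, then (i=3), then cur=7, then (i=4), then cur=11, then (i=5), then cur=16, then aux=1, then (i=2), then aux=0, then (i=3), then aux=0, then (i=4), then aux=0, then returns -16
score_new: tmp=21, then cur=1, then (i=0), then cur=1, then (i=1), then cur=2, then (i=2), then cur=4, then (i=3), then cur=7, then (i=4), then cur=11, then (i=5), then cur=16, then aux=1, then (i=2), then aux=-1, then (i=3), then aux=-1, then (i=4), then aux=-1, then returns -17
verdict: not equivalent; witness: a=3, b=-3


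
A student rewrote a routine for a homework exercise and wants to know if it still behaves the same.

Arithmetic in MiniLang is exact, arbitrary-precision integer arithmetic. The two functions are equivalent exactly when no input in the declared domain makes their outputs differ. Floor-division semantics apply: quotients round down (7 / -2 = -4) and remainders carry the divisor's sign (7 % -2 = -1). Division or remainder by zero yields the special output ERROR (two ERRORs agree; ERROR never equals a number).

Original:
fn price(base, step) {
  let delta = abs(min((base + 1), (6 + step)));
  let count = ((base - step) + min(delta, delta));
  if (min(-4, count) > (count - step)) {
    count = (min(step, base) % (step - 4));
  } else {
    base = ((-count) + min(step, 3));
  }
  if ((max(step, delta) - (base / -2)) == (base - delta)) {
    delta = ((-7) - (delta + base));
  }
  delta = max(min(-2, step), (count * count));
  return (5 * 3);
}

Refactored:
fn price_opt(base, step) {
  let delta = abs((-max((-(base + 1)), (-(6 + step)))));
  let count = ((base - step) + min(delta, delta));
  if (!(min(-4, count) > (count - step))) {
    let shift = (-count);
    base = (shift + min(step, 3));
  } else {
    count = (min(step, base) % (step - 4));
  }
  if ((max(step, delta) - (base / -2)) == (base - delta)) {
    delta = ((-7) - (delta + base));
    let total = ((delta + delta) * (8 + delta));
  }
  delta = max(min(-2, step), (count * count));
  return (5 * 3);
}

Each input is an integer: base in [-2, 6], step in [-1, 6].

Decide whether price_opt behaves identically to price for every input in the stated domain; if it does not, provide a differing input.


Although statement counts differ, plus local variable names differ, plus boolean connective usage differs, plus min/max/abs usage differs, plus constant usage differs, plus arithmetic usage differs, 72/72 inputs agree.
verdict: equivalent


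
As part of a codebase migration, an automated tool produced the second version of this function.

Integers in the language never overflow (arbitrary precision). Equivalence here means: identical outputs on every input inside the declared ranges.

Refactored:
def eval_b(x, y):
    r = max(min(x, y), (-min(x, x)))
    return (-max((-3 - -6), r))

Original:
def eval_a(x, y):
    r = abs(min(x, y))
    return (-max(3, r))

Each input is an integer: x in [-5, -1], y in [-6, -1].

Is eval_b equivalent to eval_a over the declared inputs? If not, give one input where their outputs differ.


Not equivalent: x=-5, y=-6 separates them (-6 vs -5).
eval_a: r becomes 6; next final value -6
eval_b: r becomes 5; next final value -5
verdict: not equivalent; witness: x=-5, y=-6


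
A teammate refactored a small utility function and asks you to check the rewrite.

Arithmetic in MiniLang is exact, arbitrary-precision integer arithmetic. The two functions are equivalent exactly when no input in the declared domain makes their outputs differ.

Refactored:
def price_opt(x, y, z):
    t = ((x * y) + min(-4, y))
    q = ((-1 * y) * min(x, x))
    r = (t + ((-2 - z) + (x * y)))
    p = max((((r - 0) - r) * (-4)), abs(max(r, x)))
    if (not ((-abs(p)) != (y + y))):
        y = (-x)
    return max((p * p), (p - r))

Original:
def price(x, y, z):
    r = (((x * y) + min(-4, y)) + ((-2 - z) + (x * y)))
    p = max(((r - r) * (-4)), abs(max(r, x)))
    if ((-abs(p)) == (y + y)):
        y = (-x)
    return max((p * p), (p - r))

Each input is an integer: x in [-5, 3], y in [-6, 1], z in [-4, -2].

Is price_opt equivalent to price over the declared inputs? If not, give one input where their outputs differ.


Although arithmetic usage differs; and constant usage differs; and comparison usage differs; and min/max/abs usage differs; and local variable names differ; and boolean connective usage differs; and statement counts differ, 216/216 inputs agree.
verdict: equivalent


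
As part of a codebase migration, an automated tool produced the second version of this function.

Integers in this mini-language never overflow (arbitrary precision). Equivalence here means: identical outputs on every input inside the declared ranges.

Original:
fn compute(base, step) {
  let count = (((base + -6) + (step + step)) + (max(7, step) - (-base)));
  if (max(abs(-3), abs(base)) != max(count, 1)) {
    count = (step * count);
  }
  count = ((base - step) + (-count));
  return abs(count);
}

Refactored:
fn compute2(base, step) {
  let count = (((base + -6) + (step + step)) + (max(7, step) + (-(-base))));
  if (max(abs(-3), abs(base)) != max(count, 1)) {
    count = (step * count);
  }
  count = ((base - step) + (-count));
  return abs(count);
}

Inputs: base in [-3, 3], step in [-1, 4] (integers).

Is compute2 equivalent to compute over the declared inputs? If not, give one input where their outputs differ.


This is a faithful refactor — arithmetic usage differs, but the computed results match everywhere.
Tracing base=2, step=1: compute: count becomes 7; next (max(abs(-3), abs(base)) != max(count, 1)) evaluates to true; next count becomes 7; next count becomes -6; next final value 6 | compute2: count becomes 7; next (max(abs(-3), abs(base)) != max(count, 1)) evaluates to true; next count becomes 7; next count becomes -6; next final value 6 — matching result 6.
Checked all 42 inputs in the declared domain: the outputs agree on every one.
verdict: equivalent


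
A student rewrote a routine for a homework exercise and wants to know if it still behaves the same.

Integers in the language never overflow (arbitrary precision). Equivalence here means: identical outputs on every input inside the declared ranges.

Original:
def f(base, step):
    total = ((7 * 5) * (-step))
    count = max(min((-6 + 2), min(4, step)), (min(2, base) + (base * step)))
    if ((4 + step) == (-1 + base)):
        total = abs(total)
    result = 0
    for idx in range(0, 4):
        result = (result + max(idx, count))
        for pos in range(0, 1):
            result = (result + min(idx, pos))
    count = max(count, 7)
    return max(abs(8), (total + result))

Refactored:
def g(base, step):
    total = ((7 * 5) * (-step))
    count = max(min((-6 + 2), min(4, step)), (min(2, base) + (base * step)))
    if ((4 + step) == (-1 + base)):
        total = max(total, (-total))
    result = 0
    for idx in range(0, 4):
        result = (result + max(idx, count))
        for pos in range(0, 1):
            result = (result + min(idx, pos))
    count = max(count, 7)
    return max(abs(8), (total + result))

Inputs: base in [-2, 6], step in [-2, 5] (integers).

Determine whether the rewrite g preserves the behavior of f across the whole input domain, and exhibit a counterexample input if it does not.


Reading the diff, among the changes: min/max/abs usage differs.
One worked example (base=1, step=1) — f: total = -35; count = 2; ((4 + step) == (-1 + base)) -> false; result = 0; [idx=0]; result = 2; [pos=0]; result = 2; [idx=1]; result = 4; [pos=0]; result = 4; [idx=2]; result = 6; [pos=0]; result = 6; [idx=3]; result = 9; [pos=0]; result = 9; count = 7; return 8; g: total = -35; count = 2; ((4 + step) == (-1 + base)) -> false; result = 0; [idx=0]; result = 2; [pos=0]; result = 2; [idx=1]; result = 4; [pos=0]; result = 4; [idx=2]; result = 6; [pos=0]; result = 6; [idx=3]; result = 9; [pos=0]; result = 9; count = 7; return 8; agreement on 8.
Across all 72 domain points the two functions coincide.
verdict: equivalent


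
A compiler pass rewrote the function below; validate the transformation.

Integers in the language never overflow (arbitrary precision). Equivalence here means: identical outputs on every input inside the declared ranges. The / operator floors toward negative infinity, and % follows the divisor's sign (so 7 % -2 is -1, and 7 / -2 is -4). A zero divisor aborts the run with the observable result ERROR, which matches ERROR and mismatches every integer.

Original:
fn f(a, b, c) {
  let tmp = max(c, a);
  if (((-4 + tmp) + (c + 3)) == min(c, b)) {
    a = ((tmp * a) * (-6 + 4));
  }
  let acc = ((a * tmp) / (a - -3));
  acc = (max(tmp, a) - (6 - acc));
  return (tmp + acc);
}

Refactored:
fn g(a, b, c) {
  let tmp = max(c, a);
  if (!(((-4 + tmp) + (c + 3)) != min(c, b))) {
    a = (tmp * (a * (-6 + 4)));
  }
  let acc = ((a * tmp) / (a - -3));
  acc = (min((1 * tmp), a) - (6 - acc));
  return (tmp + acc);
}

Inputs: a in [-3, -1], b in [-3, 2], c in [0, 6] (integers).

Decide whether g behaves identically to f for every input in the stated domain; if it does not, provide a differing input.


Try a=-3, b=1, c=1.
f: tmp = 1; (((-4 + tmp) + (c + 3)) == min(c, b)) -> true; a = 6; acc = 0; acc = 0; return 1
g: tmp = 1; (!(((-4 + tmp) + (c + 3)) != min(c, b))) -> true; a = 6; acc = 0; acc = -5; return -4
1 and -4 differ, so these are not the same function on this domain.
verdict: not equivalent; witness: a=-3, b=1, c=1


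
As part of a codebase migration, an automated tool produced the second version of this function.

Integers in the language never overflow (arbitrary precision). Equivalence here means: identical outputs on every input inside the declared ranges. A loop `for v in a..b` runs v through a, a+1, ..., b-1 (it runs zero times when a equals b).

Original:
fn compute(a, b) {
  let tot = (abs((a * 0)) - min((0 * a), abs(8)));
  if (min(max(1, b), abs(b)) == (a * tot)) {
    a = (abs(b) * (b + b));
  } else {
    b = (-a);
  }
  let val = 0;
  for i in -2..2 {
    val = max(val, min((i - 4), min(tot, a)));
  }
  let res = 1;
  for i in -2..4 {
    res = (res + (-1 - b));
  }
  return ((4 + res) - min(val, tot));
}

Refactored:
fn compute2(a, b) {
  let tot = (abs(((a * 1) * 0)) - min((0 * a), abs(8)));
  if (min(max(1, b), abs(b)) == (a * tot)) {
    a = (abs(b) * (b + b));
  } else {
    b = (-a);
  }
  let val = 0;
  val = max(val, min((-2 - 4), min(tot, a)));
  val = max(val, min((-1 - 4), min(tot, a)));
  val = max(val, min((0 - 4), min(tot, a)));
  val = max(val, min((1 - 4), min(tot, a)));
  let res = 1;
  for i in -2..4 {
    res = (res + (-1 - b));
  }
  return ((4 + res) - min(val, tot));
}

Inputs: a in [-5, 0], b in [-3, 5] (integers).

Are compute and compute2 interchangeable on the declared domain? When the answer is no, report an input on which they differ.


The two are interchangeable: statement counts differ; min/max/abs usage differs; arithmetic usage differs; constant usage differs; loop structure differs, and every declared input agrees.
Spot check at a=-2, b=3 — compute: tot = 0; (min(max(1, b), abs(b)) == (a * tot)) -> false; b = 2; val = 0; [i=-2]; val = 0; [i=-1]; val = 0; [i=0]; val = 0; [i=1]; val = 0; res = 1; [i=-2]; res = -2; [i=-1]; res = -5; [i=0]; res = -8; [i=1]; res = -11; [i=2]; res = -14; [i=3]; res = -17; return -13. compute2: tot = 0; (min(max(1, b), abs(b)) == (a * tot)) -> false; b = 2; val = 0; val = 0; val = 0; val = 0; val = 0; res = 1; [i=-2]; res = -2; [i=-1]; res = -5; [i=0]; res = -8; [i=1]; res = -11; [i=2]; res = -14; [i=3]; res = -17; return -13. Both give -13.
Checked all 54 inputs in the declared domain: the outputs agree on every one.
verdict: equivalent


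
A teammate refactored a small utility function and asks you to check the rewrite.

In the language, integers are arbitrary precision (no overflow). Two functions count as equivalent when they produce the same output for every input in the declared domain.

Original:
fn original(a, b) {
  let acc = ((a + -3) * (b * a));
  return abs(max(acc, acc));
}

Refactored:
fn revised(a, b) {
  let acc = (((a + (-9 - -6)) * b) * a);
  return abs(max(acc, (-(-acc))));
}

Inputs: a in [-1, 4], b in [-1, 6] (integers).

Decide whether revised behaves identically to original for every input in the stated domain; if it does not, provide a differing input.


This is a faithful refactor — constant usage differs; also arithmetic usage differs, but the computed results match everywhere.
One worked example (a=4, b=6) — original: acc becomes 24; next final value 24; revised: acc becomes 24; next final value 24; agreement on 24.
An exhaustive pass over the 48 declared inputs shows identical outputs.
verdict: equivalent


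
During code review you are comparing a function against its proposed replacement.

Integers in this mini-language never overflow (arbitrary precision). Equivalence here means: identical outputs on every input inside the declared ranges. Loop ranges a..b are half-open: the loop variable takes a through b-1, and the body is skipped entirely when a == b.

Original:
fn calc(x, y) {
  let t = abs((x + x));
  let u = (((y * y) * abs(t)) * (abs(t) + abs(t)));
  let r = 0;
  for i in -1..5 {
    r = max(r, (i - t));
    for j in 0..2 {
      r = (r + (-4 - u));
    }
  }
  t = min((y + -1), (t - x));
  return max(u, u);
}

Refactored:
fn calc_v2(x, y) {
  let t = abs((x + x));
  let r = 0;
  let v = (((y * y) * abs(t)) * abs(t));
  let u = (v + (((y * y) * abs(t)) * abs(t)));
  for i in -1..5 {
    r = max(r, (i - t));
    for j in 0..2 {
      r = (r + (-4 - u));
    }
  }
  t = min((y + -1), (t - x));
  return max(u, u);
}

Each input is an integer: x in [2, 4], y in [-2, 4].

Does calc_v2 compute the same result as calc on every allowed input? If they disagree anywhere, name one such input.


Differences: min/max/abs usage differs; and local variable names differ; and arithmetic usage differs; and statement counts differ — yet all 21 inputs agree.
verdict: equivalent


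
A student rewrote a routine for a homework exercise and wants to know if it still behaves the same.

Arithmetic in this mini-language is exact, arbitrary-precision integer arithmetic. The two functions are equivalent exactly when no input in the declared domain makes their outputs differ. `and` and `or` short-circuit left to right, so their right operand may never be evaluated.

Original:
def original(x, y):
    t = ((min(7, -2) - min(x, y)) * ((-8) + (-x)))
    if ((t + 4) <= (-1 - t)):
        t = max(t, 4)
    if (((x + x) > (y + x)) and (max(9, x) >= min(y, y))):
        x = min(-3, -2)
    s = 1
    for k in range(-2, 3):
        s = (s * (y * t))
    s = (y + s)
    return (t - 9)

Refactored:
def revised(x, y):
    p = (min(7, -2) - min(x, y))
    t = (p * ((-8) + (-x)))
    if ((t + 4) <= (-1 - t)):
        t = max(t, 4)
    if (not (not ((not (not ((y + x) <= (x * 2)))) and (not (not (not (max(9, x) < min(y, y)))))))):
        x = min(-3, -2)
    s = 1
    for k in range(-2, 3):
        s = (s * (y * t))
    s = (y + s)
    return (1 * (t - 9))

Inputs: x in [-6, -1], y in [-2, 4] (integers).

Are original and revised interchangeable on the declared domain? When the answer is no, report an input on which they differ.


Equivalent. The suspicious-looking change has no observable effect anywhere in the declared ranges.
Every one of the 42 inputs gives matching results.
One worked example (x=-6, y=2) — original: t := -8 | ((t + 4) <= (-1 - t)): true | t := 4 | (((x + x) > (y + x)) and (max(9, x) >= min(y, y))): false | s := 1 | iter k=-2: | s := 8 | iter k=-1: | s := 64 | iter k=0: | s := 512 | iter k=1: | s := 4096 | iter k=2: | s := 32768 | s := 32770 | result -5; revised: p := 4 | t := -8 | ((t + 4) <= (-1 - t)): true | t := 4 | (not (not ((not (not ((y + x) <= (x * 2)))) and (not (not (not (max(9, x) < min(y, y)))))))): false | s := 1 | iter k=-2: | s := 8 | iter k=-1: | s := 64 | iter k=0: | s := 512 | iter k=1: | s := 4096 | iter k=2: | s := 32768 | s := 32770 | result -5; agreement on -5.
verdict: equivalent


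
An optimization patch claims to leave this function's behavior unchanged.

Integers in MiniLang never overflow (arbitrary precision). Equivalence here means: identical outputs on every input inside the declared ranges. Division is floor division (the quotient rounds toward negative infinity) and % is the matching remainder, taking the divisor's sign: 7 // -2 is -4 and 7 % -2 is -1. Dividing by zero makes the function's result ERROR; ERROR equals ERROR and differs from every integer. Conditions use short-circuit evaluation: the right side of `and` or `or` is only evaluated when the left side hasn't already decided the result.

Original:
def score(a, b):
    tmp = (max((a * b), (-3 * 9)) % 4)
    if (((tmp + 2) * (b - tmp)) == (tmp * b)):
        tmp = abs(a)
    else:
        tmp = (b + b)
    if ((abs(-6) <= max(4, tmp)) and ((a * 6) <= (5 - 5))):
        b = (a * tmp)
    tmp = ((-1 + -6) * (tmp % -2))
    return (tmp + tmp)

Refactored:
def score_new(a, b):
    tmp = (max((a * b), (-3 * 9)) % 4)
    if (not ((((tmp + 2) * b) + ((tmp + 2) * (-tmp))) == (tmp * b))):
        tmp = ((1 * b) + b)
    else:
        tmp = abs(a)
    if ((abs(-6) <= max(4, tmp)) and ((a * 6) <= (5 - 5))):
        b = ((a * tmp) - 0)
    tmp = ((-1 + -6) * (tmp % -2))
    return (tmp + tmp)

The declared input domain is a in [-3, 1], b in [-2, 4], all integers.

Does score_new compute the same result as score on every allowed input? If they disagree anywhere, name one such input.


The two versions differ — the changes include constant usage differs; also arithmetic usage differs; also boolean connective usage differs.
Spot check at a=-3, b=2 — score: tmp becomes 2; next (((tmp + 2) * (b - tmp)) == (tmp * b)) evaluates to false; next tmp becomes 4; next ((abs(-6) <= max(4, tmp)) and ((a * 6) <= (5 - 5))) evaluates to false; next tmp becomes 0; next final value 0. score_new: tmp becomes 2; next (not ((((tmp + 2) * b) + ((tmp + 2) * (-tmp))) == (tmp * b))) evaluates to true; next tmp becomes 4; next ((abs(-6) <= max(4, tmp)) and ((a * 6) <= (5 - 5))) evaluates to false; next tmp becomes 0; next final value 0. Both give 0.
Every one of the 35 inputs gives matching results.
verdict: equivalent


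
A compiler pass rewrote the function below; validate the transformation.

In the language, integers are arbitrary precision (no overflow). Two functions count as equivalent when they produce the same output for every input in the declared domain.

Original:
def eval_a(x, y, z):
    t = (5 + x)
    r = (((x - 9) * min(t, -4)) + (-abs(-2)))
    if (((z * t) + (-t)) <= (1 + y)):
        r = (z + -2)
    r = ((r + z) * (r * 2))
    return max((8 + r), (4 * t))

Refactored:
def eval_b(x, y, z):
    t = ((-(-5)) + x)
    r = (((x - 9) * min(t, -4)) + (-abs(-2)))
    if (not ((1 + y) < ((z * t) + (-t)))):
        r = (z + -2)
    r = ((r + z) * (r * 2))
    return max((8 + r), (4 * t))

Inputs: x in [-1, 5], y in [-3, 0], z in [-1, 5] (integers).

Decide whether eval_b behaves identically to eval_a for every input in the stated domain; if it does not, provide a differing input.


The two are interchangeable: boolean connective usage differs, plus comparison usage differs, and every declared input agrees.
Spot check at x=5, y=-3, z=-1 — eval_a: t := 10 | r := 14 | (((z * t) + (-t)) <= (1 + y)): true | r := -3 | r := 24 | result 40. eval_b: t := 10 | r := 14 | (not ((1 + y) < ((z * t) + (-t)))): true | r := -3 | r := 24 | result 40. Both give 40.
Checked all 196 inputs in the declared domain: the outputs agree on every one.
verdict: equivalent


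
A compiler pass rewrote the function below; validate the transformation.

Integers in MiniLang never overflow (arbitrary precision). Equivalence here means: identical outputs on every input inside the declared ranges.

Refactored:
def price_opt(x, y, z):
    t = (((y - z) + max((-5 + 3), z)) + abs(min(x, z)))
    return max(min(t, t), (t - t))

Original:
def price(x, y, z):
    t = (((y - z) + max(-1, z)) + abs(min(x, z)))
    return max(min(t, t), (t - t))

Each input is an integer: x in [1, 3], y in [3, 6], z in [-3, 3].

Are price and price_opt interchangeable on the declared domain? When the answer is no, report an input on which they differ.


There is a counterexample at x=1, y=3, z=-3: 8 on one side, 7 on the other.
price: t := 8 | result 8
price_opt: t := 7 | result 7
verdict: not equivalent; witness: x=1, y=3, z=-3


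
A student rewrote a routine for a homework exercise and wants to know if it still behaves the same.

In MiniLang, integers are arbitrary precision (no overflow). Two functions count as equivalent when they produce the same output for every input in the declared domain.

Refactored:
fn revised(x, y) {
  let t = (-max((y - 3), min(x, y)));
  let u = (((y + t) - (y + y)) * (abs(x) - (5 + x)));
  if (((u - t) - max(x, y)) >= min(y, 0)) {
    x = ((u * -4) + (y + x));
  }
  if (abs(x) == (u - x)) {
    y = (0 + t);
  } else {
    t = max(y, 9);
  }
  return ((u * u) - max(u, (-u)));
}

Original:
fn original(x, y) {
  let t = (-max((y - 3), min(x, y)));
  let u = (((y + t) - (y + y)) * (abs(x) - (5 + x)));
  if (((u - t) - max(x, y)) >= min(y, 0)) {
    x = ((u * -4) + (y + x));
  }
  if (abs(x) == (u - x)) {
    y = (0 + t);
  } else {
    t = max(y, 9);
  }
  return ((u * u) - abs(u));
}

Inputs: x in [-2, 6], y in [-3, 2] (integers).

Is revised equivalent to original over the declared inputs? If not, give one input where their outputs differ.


This is a faithful refactor — min/max/abs usage differs, but the computed results match everywhere.
Tracing x=6, y=-3: original: t := 3 | u := -30 | (((u - t) - max(x, y)) >= min(y, 0)): false | (abs(x) == (u - x)): false | t := 9 | result 870 | revised: t := 3 | u := -30 | (((u - t) - max(x, y)) >= min(y, 0)): false | (abs(x) == (u - x)): false | t := 9 | result 870 — matching result 870.
An exhaustive pass over the 54 declared inputs shows identical outputs.
verdict: equivalent


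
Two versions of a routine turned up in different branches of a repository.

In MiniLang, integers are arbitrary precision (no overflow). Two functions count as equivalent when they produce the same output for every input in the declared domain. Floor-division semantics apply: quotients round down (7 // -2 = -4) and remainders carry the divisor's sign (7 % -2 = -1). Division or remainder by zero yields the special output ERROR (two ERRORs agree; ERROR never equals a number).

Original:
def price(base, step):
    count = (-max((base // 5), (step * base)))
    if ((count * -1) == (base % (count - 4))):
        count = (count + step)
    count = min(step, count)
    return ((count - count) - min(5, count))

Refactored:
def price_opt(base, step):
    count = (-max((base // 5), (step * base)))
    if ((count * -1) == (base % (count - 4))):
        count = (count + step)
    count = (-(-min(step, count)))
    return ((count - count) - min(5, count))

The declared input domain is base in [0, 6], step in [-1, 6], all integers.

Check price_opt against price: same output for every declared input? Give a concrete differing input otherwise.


Differences: same computation, different form — yet all 56 inputs agree.
verdict: equivalent
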